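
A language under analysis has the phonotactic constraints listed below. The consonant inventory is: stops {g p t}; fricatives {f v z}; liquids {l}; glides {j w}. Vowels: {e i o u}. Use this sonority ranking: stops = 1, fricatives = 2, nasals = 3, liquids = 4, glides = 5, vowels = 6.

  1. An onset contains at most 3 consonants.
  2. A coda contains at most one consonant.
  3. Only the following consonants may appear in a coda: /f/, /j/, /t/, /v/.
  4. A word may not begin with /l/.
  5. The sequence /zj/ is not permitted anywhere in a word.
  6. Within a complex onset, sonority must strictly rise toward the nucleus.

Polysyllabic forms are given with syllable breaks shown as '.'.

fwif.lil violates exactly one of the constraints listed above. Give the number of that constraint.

3

fwif.lil: syllable 2 coda contains /l/, which is not a licensed coda consonant.
This is a violation of constraint 3: "Only the following consonants may appear in a coda: /f/, /j/, /t/, /v/."
The remaining constraints (1, 2, 4, 5, 6) are satisfied.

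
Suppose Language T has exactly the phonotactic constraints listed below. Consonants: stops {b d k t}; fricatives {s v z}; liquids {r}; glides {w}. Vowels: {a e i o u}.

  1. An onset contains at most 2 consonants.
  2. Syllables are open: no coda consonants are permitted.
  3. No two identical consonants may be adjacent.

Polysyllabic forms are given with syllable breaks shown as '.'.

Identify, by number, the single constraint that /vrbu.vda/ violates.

/vrbu.vda/: syllable 1 onset /vrb/ has 3 consonants (> 2).
This is a violation of constraint 1: "An onset contains at most 2 consonants."
The remaining constraints (2, 3) are satisfied.

1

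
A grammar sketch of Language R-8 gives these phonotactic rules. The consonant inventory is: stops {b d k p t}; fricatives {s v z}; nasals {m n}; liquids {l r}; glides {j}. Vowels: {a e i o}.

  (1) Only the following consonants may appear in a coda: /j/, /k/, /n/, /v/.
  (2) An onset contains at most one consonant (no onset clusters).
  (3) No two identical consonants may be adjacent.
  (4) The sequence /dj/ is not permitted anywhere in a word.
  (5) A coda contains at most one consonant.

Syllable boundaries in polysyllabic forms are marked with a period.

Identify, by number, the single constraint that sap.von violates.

1

sap.von: syllable 1 coda contains /p/, which is not a licensed coda consonant.
This is a violation of constraint 1: "Only the following consonants may appear in a coda: /j/, /k/, /n/, /v/."
The remaining constraints (2, 3, 4, 5) are satisfied.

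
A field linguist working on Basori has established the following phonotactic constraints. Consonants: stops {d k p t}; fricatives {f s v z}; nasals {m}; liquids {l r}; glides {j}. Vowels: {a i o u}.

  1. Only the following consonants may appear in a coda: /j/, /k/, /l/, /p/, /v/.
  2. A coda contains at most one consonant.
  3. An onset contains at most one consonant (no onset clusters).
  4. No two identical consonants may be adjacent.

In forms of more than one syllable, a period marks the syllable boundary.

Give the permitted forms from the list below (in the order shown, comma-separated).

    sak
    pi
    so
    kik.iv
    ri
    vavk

sak — σ1 onset /s/, coda /k/ ok → permitted
pi — σ1 onset /p/, coda /∅/ ok → permitted
so — σ1 onset /s/, coda /∅/ ok → permitted
kik.iv — σ1 onset /k/, coda /k/ ok; σ2 onset /∅/, coda /v/ ok → permitted
ri — σ1 onset /r/, coda /∅/ ok → permitted
vavk — violates constraint 2: syllable 1 coda /vk/ has 2 consonants (> 1) → not permitted

sak, pi, so, kik.iv, ri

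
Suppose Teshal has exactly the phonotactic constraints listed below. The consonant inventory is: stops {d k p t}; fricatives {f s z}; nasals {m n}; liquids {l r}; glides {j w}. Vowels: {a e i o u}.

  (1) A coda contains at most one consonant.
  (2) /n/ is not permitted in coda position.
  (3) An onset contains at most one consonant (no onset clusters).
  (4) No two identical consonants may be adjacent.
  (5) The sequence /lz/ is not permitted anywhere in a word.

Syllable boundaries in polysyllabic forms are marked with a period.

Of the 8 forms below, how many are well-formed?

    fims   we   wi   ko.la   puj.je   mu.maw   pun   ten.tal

4

fims — violates constraint 1: syllable 1 coda /ms/ has 2 consonants (> 1) → ill-formed
we — σ1 onset /w/, coda /∅/ ok → well-formed
wi — σ1 onset /w/, coda /∅/ ok → well-formed
ko.la — σ1 onset /k/, coda /∅/ ok; σ2 onset /l/, coda /∅/ ok → well-formed
puj.je — violates constraint 4: adjacent identical consonants /jj/ → ill-formed
mu.maw — σ1 onset /m/, coda /∅/ ok; σ2 onset /m/, coda /w/ ok → well-formed
pun — violates constraint 2: syllable 1 coda contains /n/ → ill-formed
ten.tal — violates constraint 2: syllable 1 coda contains /n/ → ill-formed
Well-formed: we, wi, ko.la, mu.maw → 4.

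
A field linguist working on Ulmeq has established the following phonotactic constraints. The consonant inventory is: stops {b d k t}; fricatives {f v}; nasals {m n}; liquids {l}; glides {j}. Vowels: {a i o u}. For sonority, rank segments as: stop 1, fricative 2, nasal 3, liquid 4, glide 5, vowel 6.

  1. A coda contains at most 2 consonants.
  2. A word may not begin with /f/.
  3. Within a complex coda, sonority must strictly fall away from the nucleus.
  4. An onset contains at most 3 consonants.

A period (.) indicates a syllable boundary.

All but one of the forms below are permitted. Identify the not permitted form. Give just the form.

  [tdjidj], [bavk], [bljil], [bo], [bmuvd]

[tdjidj] — violates constraint 3: syllable 1 coda /dj/: /d/ (stop, 1) → /j/ (glide, 5) does not fall → not permitted
[bavk] — σ1 onset /b/, coda /vk/ (2→1 falls) ok → permitted
[bljil] — σ1 onset /blj/ (3C), coda /l/ ok → permitted
[bo] — σ1 onset /b/, coda /∅/ ok → permitted
[bmuvd] — σ1 onset /bm/ (2C), coda /vd/ (2→1 falls) ok → permitted

[tdjidj]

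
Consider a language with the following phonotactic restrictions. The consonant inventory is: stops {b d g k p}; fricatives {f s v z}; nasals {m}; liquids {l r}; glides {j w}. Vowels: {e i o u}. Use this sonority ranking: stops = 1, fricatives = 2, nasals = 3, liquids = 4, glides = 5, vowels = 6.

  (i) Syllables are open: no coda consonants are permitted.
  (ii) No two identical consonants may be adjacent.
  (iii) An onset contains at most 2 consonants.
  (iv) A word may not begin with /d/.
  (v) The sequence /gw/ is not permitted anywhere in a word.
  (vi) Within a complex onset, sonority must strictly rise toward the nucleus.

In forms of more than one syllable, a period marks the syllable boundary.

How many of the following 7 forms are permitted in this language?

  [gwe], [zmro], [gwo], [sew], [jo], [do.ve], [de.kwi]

[gwe] — violates constraint (v): contains banned sequence /gw/ → not permitted
[zmro] — violates constraint (iii): syllable 1 onset /zmr/ has 3 consonants (> 2) → not permitted
[gwo] — violates constraint (v): contains banned sequence /gw/ → not permitted
[sew] — violates constraint (i): syllable 1 coda /w/ has 1 consonant (> 0) → not permitted
[jo] — σ1 onset /j/, coda /∅/ ok → permitted
[do.ve] — violates constraint (iv): word begins with /d/ → not permitted
[de.kwi] — violates constraint (iv): word begins with /d/ → not permitted
Permitted: [jo] → 1.

1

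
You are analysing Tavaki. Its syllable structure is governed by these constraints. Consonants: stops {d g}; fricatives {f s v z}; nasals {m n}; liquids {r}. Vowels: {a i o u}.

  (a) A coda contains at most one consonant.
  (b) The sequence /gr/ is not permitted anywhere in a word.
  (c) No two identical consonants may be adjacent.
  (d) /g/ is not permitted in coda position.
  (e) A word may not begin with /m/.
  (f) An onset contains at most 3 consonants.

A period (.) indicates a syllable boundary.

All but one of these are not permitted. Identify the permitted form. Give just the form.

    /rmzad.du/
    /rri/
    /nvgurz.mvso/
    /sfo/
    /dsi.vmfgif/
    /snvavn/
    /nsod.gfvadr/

/rmzad.du/ — violates constraint (c): adjacent identical consonants /dd/ → not permitted
/rri/ — violates constraint (c): adjacent identical consonants /rr/ → not permitted
/nvgurz.mvso/ — violates constraint (a): syllable 1 coda /rz/ has 2 consonants (> 1) → not permitted
/sfo/ — σ1 onset /sf/ (2C), coda /∅/ ok → permitted
/dsi.vmfgif/ — violates constraint (f): syllable 2 onset /vmfg/ has 4 consonants (> 3) → not permitted
/snvavn/ — violates constraint (a): syllable 1 coda /vn/ has 2 consonants (> 1) → not permitted
/nsod.gfvadr/ — violates constraint (a): syllable 2 coda /dr/ has 2 consonants (> 1) → not permitted

/sfo/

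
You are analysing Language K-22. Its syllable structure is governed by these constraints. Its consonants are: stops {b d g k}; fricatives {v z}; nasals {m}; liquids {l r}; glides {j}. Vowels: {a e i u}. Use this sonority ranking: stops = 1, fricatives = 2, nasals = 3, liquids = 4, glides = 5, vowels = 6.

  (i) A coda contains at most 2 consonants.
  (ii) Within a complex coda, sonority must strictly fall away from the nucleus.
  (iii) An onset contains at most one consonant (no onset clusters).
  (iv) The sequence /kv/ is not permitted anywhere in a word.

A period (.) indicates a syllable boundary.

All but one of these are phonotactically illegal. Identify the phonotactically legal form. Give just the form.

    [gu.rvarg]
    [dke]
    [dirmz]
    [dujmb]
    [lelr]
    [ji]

[gu.rvarg] — violates constraint (iii): syllable 2 onset /rv/ has 2 consonants (> 1) → phonotactically illegal
[dke] — violates constraint (iii): syllable 1 onset /dk/ has 2 consonants (> 1) → phonotactically illegal
[dirmz] — violates constraint (i): syllable 1 coda /rmz/ has 3 consonants (> 2) → phonotactically illegal
[dujmb] — violates constraint (i): syllable 1 coda /jmb/ has 3 consonants (> 2) → phonotactically illegal
[lelr] — violates constraint (ii): syllable 1 coda /lr/: /l/ (liquid, 4) → /r/ (liquid, 4) does not fall → phonotactically illegal
[ji] — σ1 onset /j/, coda /∅/ ok → phonotactically legal

[ji]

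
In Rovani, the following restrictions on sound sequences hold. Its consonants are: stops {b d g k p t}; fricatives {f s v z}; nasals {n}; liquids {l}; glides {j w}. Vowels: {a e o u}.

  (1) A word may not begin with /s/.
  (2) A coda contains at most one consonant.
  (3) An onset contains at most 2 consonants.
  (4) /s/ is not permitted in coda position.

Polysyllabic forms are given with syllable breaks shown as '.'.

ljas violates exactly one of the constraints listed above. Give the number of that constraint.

ljas: syllable 1 coda contains /s/.
This is a violation of constraint 4: "/s/ is not permitted in coda position."
The remaining constraints (1, 2, 3) are satisfied.

4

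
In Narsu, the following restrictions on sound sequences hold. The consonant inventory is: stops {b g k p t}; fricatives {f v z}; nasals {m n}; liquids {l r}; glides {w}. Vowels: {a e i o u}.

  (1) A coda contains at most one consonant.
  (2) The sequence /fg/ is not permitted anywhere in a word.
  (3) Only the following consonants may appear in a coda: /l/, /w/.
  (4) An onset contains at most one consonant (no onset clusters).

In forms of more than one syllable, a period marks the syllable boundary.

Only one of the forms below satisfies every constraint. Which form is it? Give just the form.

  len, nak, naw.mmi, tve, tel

tel

len — violates constraint 3: syllable 1 coda contains /n/, which is not a licensed coda consonant → ill-formed
nak — violates constraint 3: syllable 1 coda contains /k/, which is not a licensed coda consonant → ill-formed
naw.mmi — violates constraint 4: syllable 2 onset /mm/ has 2 consonants (> 1) → ill-formed
tve — violates constraint 4: syllable 1 onset /tv/ has 2 consonants (> 1) → ill-formed
tel — σ1 onset /t/, coda /l/ ok → well-formed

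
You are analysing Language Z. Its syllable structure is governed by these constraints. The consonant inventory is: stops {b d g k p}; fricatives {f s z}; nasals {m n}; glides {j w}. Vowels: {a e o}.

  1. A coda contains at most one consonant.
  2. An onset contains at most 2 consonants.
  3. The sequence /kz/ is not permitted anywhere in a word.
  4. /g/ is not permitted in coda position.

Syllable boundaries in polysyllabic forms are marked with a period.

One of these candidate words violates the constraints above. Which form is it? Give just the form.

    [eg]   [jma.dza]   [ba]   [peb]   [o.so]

[eg] — violates constraint 4: syllable 1 coda contains /g/ → ill-formed
[jma.dza] — σ1 onset /jm/ (2C), coda /∅/ ok; σ2 onset /dz/ (2C), coda /∅/ ok → well-formed
[ba] — σ1 onset /b/, coda /∅/ ok → well-formed
[peb] — σ1 onset /p/, coda /b/ ok → well-formed
[o.so] — σ1 onset /∅/, coda /∅/ ok; σ2 onset /s/, coda /∅/ ok → well-formed

[eg]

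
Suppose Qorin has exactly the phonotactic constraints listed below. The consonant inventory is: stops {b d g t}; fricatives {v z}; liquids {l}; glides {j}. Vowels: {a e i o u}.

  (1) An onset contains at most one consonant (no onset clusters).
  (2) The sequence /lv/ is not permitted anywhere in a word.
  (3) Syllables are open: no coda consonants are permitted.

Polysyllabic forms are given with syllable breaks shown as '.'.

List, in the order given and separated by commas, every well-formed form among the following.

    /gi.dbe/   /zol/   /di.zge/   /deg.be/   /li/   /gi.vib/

/gi.dbe/ — violates constraint 1: syllable 2 onset /db/ has 2 consonants (> 1) → ill-formed
/zol/ — violates constraint 3: syllable 1 coda /l/ has 1 consonant (> 0) → ill-formed
/di.zge/ — violates constraint 1: syllable 2 onset /zg/ has 2 consonants (> 1) → ill-formed
/deg.be/ — violates constraint 3: syllable 1 coda /g/ has 1 consonant (> 0) → ill-formed
/li/ — σ1 onset /l/, coda /∅/ ok → well-formed
/gi.vib/ — violates constraint 3: syllable 2 coda /b/ has 1 consonant (> 0) → ill-formed

/li/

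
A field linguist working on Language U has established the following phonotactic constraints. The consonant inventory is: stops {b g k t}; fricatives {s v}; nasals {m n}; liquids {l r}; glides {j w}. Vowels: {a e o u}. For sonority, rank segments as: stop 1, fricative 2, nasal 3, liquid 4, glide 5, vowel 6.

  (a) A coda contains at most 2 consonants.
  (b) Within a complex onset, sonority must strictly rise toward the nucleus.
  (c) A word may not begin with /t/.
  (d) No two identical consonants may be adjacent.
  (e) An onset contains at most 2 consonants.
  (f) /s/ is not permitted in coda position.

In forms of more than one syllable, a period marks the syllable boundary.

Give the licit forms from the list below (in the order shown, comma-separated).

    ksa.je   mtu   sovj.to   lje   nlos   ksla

ksa.je — σ1 onset /ks/ (1→2 rises), coda /∅/ ok; σ2 onset /j/, coda /∅/ ok → licit
mtu — violates constraint (b): syllable 1 onset /mt/: /m/ (nasal, 3) → /t/ (stop, 1) does not rise → illicit
sovj.to — σ1 onset /s/, coda /vj/ (2C) ok; σ2 onset /t/, coda /∅/ ok → licit
lje — σ1 onset /lj/ (4→5 rises), coda /∅/ ok → licit
nlos — violates constraint (f): syllable 1 coda contains /s/ → illicit
ksla — violates constraint (e): syllable 1 onset /ksl/ has 3 consonants (> 2) → illicit

ksa.je, sovj.to, lje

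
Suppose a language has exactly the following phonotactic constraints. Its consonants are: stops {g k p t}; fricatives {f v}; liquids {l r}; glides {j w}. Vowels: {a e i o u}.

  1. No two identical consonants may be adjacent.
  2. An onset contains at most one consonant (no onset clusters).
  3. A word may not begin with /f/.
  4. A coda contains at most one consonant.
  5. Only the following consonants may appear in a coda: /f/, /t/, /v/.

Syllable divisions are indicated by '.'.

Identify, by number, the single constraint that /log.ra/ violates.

5

/log.ra/: syllable 1 coda contains /g/, which is not a licensed coda consonant.
This is a violation of constraint 5: "Only the following consonants may appear in a coda: /f/, /t/, /v/."
The remaining constraints (1, 2, 3, 4) are satisfied.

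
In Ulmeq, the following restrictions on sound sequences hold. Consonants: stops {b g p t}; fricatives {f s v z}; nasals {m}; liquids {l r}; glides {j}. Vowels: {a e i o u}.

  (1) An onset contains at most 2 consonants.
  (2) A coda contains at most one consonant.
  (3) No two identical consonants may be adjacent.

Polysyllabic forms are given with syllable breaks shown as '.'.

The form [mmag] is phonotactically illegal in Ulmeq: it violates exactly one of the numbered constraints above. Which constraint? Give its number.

[mmag]: adjacent identical consonants /mm/.
This is a violation of constraint 3: "No two identical consonants may be adjacent."
The remaining constraints (1, 2) are satisfied.

3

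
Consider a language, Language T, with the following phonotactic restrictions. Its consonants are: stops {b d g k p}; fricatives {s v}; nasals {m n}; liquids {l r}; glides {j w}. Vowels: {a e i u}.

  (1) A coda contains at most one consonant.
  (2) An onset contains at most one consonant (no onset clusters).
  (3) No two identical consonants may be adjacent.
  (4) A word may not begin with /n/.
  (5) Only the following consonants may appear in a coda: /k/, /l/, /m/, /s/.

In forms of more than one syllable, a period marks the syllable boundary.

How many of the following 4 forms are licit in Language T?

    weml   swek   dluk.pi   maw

0

weml — violates constraint 1: syllable 1 coda /ml/ has 2 consonants (> 1) → illicit
swek — violates constraint 2: syllable 1 onset /sw/ has 2 consonants (> 1) → illicit
dluk.pi — violates constraint 2: syllable 1 onset /dl/ has 2 consonants (> 1) → illicit
maw — violates constraint 5: syllable 1 coda contains /w/, which is not a licensed coda consonant → illicit
No form is licit → 0.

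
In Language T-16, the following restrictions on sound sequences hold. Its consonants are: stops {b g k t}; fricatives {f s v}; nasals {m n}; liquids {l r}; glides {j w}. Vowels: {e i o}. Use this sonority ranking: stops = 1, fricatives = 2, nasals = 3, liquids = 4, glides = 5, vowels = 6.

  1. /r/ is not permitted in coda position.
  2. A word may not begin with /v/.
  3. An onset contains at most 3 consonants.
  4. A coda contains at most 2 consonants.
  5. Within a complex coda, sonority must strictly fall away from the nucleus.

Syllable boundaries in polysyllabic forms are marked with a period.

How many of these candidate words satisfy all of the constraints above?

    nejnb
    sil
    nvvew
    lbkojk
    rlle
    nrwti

nejnb — violates constraint 4: syllable 1 coda /jnb/ has 3 consonants (> 2) → ill-formed
sil — σ1 onset /s/, coda /l/ ok → well-formed
nvvew — σ1 onset /nvv/ (3C), coda /w/ ok → well-formed
lbkojk — σ1 onset /lbk/ (3C), coda /jk/ (5→1 falls) ok → well-formed
rlle — σ1 onset /rll/ (3C), coda /∅/ ok → well-formed
nrwti — violates constraint 3: syllable 1 onset /nrwt/ has 4 consonants (> 3) → ill-formed
Well-formed: sil, nvvew, lbkojk, rlle → 4.

4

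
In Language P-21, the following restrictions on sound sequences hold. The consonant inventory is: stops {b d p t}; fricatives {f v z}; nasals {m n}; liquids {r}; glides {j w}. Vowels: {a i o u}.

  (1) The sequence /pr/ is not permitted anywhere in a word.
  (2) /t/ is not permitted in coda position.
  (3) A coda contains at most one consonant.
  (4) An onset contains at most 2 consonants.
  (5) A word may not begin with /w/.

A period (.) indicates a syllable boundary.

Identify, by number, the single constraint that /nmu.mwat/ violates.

2

/nmu.mwat/: syllable 2 coda contains /t/.
This is a violation of constraint 2: "/t/ is not permitted in coda position."
The remaining constraints (1, 3, 4, 5) are satisfied.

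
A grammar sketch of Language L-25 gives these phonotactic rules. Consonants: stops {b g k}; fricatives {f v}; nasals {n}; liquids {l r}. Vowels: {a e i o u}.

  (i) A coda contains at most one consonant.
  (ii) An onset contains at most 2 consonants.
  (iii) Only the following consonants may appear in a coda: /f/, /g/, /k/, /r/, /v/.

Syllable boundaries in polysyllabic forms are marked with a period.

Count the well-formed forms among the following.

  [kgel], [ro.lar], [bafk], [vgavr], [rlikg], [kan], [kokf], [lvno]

1

[kgel] — violates constraint (iii): syllable 1 coda contains /l/, which is not a licensed coda consonant → ill-formed
[ro.lar] — σ1 onset /r/, coda /∅/ ok; σ2 onset /l/, coda /r/ ok → well-formed
[bafk] — violates constraint (i): syllable 1 coda /fk/ has 2 consonants (> 1) → ill-formed
[vgavr] — violates constraint (i): syllable 1 coda /vr/ has 2 consonants (> 1) → ill-formed
[rlikg] — violates constraint (i): syllable 1 coda /kg/ has 2 consonants (> 1) → ill-formed
[kan] — violates constraint (iii): syllable 1 coda contains /n/, which is not a licensed coda consonant → ill-formed
[kokf] — violates constraint (i): syllable 1 coda /kf/ has 2 consonants (> 1) → ill-formed
[lvno] — violates constraint (ii): syllable 1 onset /lvn/ has 3 consonants (> 2) → ill-formed
Well-formed: [ro.lar] → 1.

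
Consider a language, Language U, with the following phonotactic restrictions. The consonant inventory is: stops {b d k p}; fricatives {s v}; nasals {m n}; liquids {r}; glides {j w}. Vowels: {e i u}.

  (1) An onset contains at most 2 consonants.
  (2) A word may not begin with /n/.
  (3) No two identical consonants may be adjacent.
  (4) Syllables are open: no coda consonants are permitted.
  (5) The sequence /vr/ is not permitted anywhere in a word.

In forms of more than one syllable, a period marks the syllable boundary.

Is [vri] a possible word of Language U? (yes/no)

no

[vri] — violates constraint 5: contains banned sequence /vr/ → not permitted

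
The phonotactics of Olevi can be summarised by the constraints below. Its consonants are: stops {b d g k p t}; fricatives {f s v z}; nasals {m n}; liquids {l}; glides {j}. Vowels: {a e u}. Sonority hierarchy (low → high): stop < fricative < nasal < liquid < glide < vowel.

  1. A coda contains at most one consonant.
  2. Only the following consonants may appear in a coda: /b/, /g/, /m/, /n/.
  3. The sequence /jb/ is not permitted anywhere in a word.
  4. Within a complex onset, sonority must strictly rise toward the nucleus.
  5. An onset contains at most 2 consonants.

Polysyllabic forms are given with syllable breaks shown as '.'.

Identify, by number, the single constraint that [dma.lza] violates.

4

[dma.lza]: syllable 2 onset /lz/: /l/ (liquid, 4) → /z/ (fricative, 2) does not rise.
This is a violation of constraint 4: "Within a complex onset, sonority must strictly rise toward the nucleus."
The remaining constraints (1, 2, 3, 5) are satisfied.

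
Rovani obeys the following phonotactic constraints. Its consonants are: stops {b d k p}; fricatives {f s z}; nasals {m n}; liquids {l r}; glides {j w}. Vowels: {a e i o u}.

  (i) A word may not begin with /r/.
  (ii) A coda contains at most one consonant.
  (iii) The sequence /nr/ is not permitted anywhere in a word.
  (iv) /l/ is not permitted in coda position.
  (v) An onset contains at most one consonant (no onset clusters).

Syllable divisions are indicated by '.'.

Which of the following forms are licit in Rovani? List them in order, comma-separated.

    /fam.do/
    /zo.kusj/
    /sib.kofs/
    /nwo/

/fam.do/ — σ1 onset /f/, coda /m/ ok; σ2 onset /d/, coda /∅/ ok → licit
/zo.kusj/ — violates constraint (ii): syllable 2 coda /sj/ has 2 consonants (> 1) → illicit
/sib.kofs/ — violates constraint (ii): syllable 2 coda /fs/ has 2 consonants (> 1) → illicit
/nwo/ — violates constraint (v): syllable 1 onset /nw/ has 2 consonants (> 1) → illicit

/fam.do/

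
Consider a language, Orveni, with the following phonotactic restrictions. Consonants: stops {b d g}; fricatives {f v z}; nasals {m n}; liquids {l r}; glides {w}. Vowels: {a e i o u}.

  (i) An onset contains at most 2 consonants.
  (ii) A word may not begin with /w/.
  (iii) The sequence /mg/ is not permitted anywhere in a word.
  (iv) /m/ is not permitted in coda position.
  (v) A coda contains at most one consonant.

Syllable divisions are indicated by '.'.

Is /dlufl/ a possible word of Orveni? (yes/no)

no

/dlufl/ — violates constraint (v): syllable 1 coda /fl/ has 2 consonants (> 1) → ill-formed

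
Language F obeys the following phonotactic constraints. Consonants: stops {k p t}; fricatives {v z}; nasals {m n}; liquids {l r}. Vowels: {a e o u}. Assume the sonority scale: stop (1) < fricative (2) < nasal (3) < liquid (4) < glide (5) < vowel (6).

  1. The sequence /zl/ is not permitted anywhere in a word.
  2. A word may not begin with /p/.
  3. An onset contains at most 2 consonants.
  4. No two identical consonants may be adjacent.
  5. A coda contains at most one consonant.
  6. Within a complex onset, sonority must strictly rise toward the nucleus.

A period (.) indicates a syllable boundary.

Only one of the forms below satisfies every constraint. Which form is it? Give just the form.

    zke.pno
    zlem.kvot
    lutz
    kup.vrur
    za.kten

kup.vrur

zke.pno — violates constraint 6: syllable 1 onset /zk/: /z/ (fricative, 2) → /k/ (stop, 1) does not rise → phonotactically illegal
zlem.kvot — violates constraint 1: contains banned sequence /zl/ → phonotactically illegal
lutz — violates constraint 5: syllable 1 coda /tz/ has 2 consonants (> 1) → phonotactically illegal
kup.vrur — σ1 onset /k/, coda /p/ ok; σ2 onset /vr/ (2→4 rises), coda /r/ ok → phonotactically legal
za.kten — violates constraint 6: syllable 2 onset /kt/: /k/ (stop, 1) → /t/ (stop, 1) does not rise → phonotactically illegal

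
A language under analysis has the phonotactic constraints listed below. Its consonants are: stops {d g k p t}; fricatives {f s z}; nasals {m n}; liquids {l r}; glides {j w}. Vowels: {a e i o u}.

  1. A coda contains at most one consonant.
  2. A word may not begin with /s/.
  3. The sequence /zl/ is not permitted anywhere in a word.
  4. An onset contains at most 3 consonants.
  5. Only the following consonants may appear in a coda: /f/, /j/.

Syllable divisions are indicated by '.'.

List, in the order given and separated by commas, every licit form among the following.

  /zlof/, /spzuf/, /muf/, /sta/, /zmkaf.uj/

/muf/, /zmkaf.uj/

/zlof/ — violates constraint 3: contains banned sequence /zl/ → illicit
/spzuf/ — violates constraint 2: word begins with /s/ → illicit
/muf/ — σ1 onset /m/, coda /f/ ok → licit
/sta/ — violates constraint 2: word begins with /s/ → illicit
/zmkaf.uj/ — σ1 onset /zmk/ (3C), coda /f/ ok; σ2 onset /∅/, coda /j/ ok → licit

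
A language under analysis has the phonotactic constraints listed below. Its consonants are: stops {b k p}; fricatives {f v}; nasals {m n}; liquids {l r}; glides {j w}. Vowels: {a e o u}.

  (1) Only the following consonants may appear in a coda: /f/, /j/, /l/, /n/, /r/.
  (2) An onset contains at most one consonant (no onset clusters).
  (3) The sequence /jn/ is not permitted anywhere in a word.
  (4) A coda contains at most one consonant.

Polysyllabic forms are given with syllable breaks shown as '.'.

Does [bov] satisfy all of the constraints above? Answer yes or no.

[bov] — violates constraint 1: syllable 1 coda contains /v/, which is not a licensed coda consonant → phonotactically illegal

no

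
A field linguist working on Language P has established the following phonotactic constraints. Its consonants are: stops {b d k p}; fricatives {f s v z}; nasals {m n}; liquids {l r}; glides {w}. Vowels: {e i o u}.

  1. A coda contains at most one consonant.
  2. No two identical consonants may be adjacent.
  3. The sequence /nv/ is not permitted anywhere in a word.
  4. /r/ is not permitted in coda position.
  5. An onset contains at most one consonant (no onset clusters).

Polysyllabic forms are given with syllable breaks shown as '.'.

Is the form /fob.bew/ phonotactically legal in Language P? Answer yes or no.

/fob.bew/ — violates constraint 2: adjacent identical consonants /bb/ → phonotactically illegal

no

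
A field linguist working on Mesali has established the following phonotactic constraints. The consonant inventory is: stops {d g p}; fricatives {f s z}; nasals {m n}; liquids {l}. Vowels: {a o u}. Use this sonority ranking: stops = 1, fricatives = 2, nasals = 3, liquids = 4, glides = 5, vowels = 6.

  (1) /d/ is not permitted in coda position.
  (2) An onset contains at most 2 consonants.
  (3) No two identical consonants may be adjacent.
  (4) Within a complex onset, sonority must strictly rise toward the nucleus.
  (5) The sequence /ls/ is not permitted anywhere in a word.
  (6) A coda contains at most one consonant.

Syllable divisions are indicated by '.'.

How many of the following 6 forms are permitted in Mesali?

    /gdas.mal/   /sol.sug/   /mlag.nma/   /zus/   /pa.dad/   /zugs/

1

/gdas.mal/ — violates constraint 4: syllable 1 onset /gd/: /g/ (stop, 1) → /d/ (stop, 1) does not rise → not permitted
/sol.sug/ — violates constraint 5: contains banned sequence /ls/ → not permitted
/mlag.nma/ — violates constraint 4: syllable 2 onset /nm/: /n/ (nasal, 3) → /m/ (nasal, 3) does not rise → not permitted
/zus/ — σ1 onset /z/, coda /s/ ok → permitted
/pa.dad/ — violates constraint 1: syllable 2 coda contains /d/ → not permitted
/zugs/ — violates constraint 6: syllable 1 coda /gs/ has 2 consonants (> 1) → not permitted
Permitted: /zus/ → 1.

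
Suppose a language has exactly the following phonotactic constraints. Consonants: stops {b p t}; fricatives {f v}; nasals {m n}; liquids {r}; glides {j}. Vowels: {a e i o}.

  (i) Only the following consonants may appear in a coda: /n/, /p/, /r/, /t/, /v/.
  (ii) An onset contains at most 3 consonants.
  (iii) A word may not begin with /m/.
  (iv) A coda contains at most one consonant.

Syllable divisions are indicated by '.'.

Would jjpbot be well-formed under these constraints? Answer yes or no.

jjpbot — violates constraint (ii): syllable 1 onset /jjpb/ has 4 consonants (> 3) → ill-formed

no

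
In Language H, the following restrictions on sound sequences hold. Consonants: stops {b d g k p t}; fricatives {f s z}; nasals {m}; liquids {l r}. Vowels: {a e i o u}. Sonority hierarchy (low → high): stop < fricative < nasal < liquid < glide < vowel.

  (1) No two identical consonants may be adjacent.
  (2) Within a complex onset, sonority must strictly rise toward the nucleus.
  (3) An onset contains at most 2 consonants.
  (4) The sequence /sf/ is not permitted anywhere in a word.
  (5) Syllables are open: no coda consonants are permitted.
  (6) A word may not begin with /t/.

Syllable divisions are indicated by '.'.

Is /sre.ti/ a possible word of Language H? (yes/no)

/sre.ti/ — σ1 onset /sr/ (2→4 rises), coda /∅/ ok; σ2 onset /t/, coda /∅/ ok → phonotactically legal

yes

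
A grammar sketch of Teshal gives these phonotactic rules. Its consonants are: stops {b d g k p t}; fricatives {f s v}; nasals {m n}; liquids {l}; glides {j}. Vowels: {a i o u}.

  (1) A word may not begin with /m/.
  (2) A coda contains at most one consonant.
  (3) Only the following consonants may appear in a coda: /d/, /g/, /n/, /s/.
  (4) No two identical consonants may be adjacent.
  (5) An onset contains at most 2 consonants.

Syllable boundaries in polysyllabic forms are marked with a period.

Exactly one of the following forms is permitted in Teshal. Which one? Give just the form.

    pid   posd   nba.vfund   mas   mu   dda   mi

pid

pid — σ1 onset /p/, coda /d/ ok → permitted
posd — violates constraint 2: syllable 1 coda /sd/ has 2 consonants (> 1) → not permitted
nba.vfund — violates constraint 2: syllable 2 coda /nd/ has 2 consonants (> 1) → not permitted
mas — violates constraint 1: word begins with /m/ → not permitted
mu — violates constraint 1: word begins with /m/ → not permitted
dda — violates constraint 4: adjacent identical consonants /dd/ → not permitted
mi — violates constraint 1: word begins with /m/ → not permitted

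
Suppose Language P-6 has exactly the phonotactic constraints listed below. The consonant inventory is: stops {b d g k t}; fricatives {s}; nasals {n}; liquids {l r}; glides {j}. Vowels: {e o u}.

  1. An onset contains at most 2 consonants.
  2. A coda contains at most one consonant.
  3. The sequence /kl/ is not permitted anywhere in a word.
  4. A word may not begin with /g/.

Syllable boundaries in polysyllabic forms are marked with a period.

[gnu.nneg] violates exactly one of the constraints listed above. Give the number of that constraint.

4

[gnu.nneg]: word begins with /g/.
This is a violation of constraint 4: "A word may not begin with /g/."
The remaining constraints (1, 2, 3) are satisfied.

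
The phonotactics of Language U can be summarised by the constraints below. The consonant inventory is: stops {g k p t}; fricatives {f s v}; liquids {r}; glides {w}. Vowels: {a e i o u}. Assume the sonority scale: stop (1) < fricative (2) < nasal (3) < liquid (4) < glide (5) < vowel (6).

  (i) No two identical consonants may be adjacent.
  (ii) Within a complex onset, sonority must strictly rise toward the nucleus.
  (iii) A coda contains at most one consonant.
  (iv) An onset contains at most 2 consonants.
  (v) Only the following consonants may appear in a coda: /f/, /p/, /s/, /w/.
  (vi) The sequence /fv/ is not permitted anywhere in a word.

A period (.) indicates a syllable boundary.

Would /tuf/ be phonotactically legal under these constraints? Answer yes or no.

yes

/tuf/ — σ1 onset /t/, coda /f/ ok → phonotactically legal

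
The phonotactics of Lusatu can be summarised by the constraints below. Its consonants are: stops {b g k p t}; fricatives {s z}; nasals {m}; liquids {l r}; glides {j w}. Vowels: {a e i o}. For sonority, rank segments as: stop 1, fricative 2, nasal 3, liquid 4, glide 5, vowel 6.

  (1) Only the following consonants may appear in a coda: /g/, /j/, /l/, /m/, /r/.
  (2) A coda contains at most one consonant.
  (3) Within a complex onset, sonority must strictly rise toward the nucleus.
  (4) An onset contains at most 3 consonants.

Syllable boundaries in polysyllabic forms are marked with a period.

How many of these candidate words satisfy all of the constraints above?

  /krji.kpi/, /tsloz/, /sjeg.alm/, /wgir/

/krji.kpi/ — violates constraint 3: syllable 2 onset /kp/: /k/ (stop, 1) → /p/ (stop, 1) does not rise → ill-formed
/tsloz/ — violates constraint 1: syllable 1 coda contains /z/, which is not a licensed coda consonant → ill-formed
/sjeg.alm/ — violates constraint 2: syllable 2 coda /lm/ has 2 consonants (> 1) → ill-formed
/wgir/ — violates constraint 3: syllable 1 onset /wg/: /w/ (glide, 5) → /g/ (stop, 1) does not rise → ill-formed
No form is well-formed → 0.

0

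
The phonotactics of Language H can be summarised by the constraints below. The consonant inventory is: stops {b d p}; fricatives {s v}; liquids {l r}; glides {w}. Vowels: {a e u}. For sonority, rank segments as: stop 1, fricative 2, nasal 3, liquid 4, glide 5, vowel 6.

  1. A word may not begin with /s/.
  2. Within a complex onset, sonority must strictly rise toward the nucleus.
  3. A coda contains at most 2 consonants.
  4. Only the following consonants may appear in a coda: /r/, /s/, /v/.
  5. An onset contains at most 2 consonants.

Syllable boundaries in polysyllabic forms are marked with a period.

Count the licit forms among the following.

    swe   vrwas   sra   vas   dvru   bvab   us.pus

2

swe — violates constraint 1: word begins with /s/ → illicit
vrwas — violates constraint 5: syllable 1 onset /vrw/ has 3 consonants (> 2) → illicit
sra — violates constraint 1: word begins with /s/ → illicit
vas — σ1 onset /v/, coda /s/ ok → licit
dvru — violates constraint 5: syllable 1 onset /dvr/ has 3 consonants (> 2) → illicit
bvab — violates constraint 4: syllable 1 coda contains /b/, which is not a licensed coda consonant → illicit
us.pus — σ1 onset /∅/, coda /s/ ok; σ2 onset /p/, coda /s/ ok → licit
Licit: vas, us.pus → 2.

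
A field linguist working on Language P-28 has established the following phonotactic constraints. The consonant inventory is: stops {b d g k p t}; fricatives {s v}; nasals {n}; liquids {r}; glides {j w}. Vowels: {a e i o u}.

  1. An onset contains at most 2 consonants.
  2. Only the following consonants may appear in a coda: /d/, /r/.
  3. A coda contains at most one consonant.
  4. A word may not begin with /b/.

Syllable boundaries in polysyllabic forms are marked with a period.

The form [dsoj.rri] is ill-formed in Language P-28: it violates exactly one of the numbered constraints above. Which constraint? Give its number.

2

[dsoj.rri]: syllable 1 coda contains /j/, which is not a licensed coda consonant.
This is a violation of constraint 2: "Only the following consonants may appear in a coda: /d/, /r/."
The remaining constraints (1, 3, 4) are satisfied.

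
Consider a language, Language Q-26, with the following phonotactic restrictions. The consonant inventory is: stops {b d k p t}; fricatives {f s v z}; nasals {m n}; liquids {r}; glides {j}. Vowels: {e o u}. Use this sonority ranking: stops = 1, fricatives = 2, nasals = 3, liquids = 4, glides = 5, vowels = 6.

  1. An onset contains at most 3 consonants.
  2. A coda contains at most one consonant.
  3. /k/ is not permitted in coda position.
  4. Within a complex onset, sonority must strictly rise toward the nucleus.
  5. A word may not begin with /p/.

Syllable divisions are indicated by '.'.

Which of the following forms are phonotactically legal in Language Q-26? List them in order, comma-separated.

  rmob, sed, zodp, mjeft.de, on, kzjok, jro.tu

sed, on

rmob — violates constraint 4: syllable 1 onset /rm/: /r/ (liquid, 4) → /m/ (nasal, 3) does not rise → phonotactically illegal
sed — σ1 onset /s/, coda /d/ ok → phonotactically legal
zodp — violates constraint 2: syllable 1 coda /dp/ has 2 consonants (> 1) → phonotactically illegal
mjeft.de — violates constraint 2: syllable 1 coda /ft/ has 2 consonants (> 1) → phonotactically illegal
on — σ1 onset /∅/, coda /n/ ok → phonotactically legal
kzjok — violates constraint 3: syllable 1 coda contains /k/ → phonotactically illegal
jro.tu — violates constraint 4: syllable 1 onset /jr/: /j/ (glide, 5) → /r/ (liquid, 4) does not rise → phonotactically illegal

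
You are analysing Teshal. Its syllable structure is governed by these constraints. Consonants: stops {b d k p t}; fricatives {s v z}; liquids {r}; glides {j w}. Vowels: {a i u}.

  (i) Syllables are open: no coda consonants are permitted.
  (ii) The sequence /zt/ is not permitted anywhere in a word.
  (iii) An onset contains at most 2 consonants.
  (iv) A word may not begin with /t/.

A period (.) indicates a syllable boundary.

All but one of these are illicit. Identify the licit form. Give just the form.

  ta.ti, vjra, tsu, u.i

ta.ti — violates constraint (iv): word begins with /t/ → illicit
vjra — violates constraint (iii): syllable 1 onset /vjr/ has 3 consonants (> 2) → illicit
tsu — violates constraint (iv): word begins with /t/ → illicit
u.i — σ1 onset /∅/, coda /∅/ ok; σ2 onset /∅/, coda /∅/ ok → licit

u.i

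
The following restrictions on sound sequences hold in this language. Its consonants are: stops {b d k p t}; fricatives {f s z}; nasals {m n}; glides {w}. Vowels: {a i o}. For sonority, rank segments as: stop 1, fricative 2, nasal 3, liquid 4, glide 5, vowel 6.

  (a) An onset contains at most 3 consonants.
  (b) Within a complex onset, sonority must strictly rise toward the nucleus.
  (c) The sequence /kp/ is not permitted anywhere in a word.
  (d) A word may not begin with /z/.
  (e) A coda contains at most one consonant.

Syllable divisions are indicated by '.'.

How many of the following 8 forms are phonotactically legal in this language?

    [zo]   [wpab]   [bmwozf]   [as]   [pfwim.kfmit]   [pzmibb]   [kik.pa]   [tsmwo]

[zo] — violates constraint (d): word begins with /z/ → phonotactically illegal
[wpab] — violates constraint (b): syllable 1 onset /wp/: /w/ (glide, 5) → /p/ (stop, 1) does not rise → phonotactically illegal
[bmwozf] — violates constraint (e): syllable 1 coda /zf/ has 2 consonants (> 1) → phonotactically illegal
[as] — σ1 onset /∅/, coda /s/ ok → phonotactically legal
[pfwim.kfmit] — σ1 onset /pfw/ (1→2→5 rises), coda /m/ ok; σ2 onset /kfm/ (1→2→3 rises), coda /t/ ok → phonotactically legal
[pzmibb] — violates constraint (e): syllable 1 coda /bb/ has 2 consonants (> 1) → phonotactically illegal
[kik.pa] — violates constraint (c): contains banned sequence /kp/ → phonotactically illegal
[tsmwo] — violates constraint (a): syllable 1 onset /tsmw/ has 4 consonants (> 3) → phonotactically illegal
Phonotactically legal: [as], [pfwim.kfmit] → 2.

2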